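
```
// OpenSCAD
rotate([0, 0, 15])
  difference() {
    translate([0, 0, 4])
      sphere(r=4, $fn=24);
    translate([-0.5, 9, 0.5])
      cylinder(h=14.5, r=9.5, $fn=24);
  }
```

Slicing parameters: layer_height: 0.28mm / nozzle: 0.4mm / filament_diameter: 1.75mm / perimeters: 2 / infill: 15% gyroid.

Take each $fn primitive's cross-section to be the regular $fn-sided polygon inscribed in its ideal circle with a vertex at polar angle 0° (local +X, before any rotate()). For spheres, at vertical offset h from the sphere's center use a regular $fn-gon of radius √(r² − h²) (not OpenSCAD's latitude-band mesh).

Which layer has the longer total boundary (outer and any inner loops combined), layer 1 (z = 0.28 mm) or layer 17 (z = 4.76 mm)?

layer 17 (z = 4.76 mm)

Layer 1 (z = 0.28): the sphere: section is a regular 24-gon, circumradius = √(r²−h²) = √(4²−3.72²) = 1.470 (perimeter = 2·24·1.470·sin(180°/24) = 9.21 mm); the cylinder at (-0.5, 9) is not intersected at this z (z outside [0.5, 15]); Subtracting the remaining from the first: none of the subtracted shapes is present at this height, so the r=4 sphere is unchanged — boundary = 9.21 mm; (whole slice rotated 15° about Z — lengths, areas and connectivity unchanged). So its perimeter = 9.21 mm. Layer 17 (z = 4.76): the r=4 sphere slices to a regular 24-gon of circumradius 3.927 (√(r²−h²) with h=0.76 from center) (perimeter = 2·24·3.927·sin(180°/24) = 24.60 mm); the r=9.5 cylinder at (-0.5, 9) gives a regular 24-gon of circumradius 9.5 (constant along its height) (perimeter = 2·24·9.500·sin(180°/24) = 59.52 mm); Subtracting the remaining from the first: starting from the r=4 sphere, the r=9.5 cylinder at (-0.5, 9) partially overlaps it — only the 25.16 mm² overlap (of its 280.30 mm²) is removed, clipping the outline — boundary = 21.15 mm; (whole slice rotated 15° about Z — lengths, areas and connectivity unchanged). So its perimeter = 21.15 mm. Layer 17 is larger (21.15 vs 9.21 mm).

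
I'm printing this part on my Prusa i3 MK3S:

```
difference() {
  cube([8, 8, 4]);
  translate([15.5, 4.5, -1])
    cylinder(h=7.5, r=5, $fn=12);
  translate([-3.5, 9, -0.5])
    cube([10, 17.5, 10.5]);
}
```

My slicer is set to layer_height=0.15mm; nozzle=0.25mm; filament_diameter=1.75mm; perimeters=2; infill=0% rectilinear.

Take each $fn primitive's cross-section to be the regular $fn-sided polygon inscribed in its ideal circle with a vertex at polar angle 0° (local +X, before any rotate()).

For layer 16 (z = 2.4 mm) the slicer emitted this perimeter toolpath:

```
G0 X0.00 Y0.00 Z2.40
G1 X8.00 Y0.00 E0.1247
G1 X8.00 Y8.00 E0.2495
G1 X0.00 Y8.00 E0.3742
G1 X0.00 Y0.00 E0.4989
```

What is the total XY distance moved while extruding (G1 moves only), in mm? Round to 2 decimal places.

32.00 mm

Sum the Euclidean lengths of each G1 segment: total = 32.00 mm.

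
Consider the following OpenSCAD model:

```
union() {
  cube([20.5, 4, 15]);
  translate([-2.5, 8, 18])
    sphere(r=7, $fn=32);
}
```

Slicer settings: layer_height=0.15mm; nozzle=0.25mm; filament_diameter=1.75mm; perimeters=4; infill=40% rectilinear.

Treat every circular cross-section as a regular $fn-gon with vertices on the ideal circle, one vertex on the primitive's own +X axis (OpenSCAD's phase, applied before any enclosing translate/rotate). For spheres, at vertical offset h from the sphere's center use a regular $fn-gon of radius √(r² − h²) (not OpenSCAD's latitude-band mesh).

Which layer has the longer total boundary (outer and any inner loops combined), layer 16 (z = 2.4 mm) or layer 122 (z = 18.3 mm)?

Layer 16 (z = 2.4): the 20.5×4 cube contributes its full rectangle (perimeter 49.00 mm); the sphere at (-2.5, 8) is not intersected at this z (|z−center|=15.600 > r=7); Merging all regions: only the 20.5×4 cube is present, so the union is just that shape — boundary = 49.00 mm. So its perimeter = 49.00 mm. Layer 122 (z = 18.3): the cube does not reach this height (z outside [0, 15]); the r=7 sphere at (-2.5, 8) slices to a regular 32-gon of circumradius 6.994 (√(r²−h²) with h=0.3 from center) (perimeter = 2·32·6.994·sin(180°/32) = 43.87 mm); Combining (union): only the r=7 sphere at (-2.5, 8) is present, so the union is just that shape — boundary = 43.87 mm. So its perimeter = 43.87 mm. Layer 16 is larger (49.00 vs 43.87 mm).

layer 16 (z = 2.4 mm)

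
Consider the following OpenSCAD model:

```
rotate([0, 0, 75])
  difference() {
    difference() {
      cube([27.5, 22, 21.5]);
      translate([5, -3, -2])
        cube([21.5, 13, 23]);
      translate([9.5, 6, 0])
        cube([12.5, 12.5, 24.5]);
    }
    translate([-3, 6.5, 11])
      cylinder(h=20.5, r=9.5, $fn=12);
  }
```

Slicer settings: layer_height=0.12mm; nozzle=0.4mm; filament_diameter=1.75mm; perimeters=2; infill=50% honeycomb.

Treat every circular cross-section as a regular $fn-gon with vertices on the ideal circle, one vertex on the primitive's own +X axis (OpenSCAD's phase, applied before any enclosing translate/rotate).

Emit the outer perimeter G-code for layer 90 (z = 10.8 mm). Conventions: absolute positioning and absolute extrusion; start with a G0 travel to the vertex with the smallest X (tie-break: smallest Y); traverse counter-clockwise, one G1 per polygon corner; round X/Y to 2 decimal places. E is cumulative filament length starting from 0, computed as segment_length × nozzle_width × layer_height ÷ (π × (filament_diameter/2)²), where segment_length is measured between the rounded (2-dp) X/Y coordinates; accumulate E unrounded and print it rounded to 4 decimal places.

G0 X-21.25 Y5.69 Z10.80
G1 X0.00 Y0.00 E0.4390
G1 X1.29 Y4.83 E0.5388
G1 X-8.37 Y7.42 E0.7384
G1 X-7.20 Y11.76 E0.8281
G1 X-15.41 Y13.96 E0.9977
G1 X-12.18 Y26.04 E1.2472
G1 X-3.97 Y23.84 E1.4168
G1 X-2.80 Y28.19 E1.5067
G1 X6.86 Y25.60 E1.7063
G1 X7.12 Y26.56 E1.7262
G1 X-14.13 Y32.26 E2.1652
G1 X-21.25 Y5.69 E2.7142

At z = 10.8 mm: the cube is present — its section is the full 27.5×22 rectangle; the cube at (5, -3) (footprint 21.5×13) is included at this height; the cube at (9.5, 6) (footprint 12.5×12.5) is included at this height; Subtracting the remaining from the first: starting from the 27.5×22 cube, the 21.5×13 cube at (5, -3) partially overlaps it — only the 215.00 mm² overlap (of its 279.50 mm²) is removed, clipping the outline; the 12.5×12.5 cube at (9.5, 6) partially overlaps it — only the 106.25 mm² overlap (of its 156.25 mm²) is removed, clipping the outline — 1 connected region; the cylinder at (-3, 6.5) does not reach this height (z outside [11, 31.5]); Subtracting the remaining from the first: none of the subtracted shapes is present at this height, so that combined region is unchanged — 1 connected region; (whole slice rotated 75° about Z — lengths, areas and connectivity unchanged). The outline is a single polygon with 12 vertices. Extrusion per mm of travel: 0.4 × 0.12 / (π × 0.875²) = 0.019956. Accumulating E over each segment gives final E = 2.7142.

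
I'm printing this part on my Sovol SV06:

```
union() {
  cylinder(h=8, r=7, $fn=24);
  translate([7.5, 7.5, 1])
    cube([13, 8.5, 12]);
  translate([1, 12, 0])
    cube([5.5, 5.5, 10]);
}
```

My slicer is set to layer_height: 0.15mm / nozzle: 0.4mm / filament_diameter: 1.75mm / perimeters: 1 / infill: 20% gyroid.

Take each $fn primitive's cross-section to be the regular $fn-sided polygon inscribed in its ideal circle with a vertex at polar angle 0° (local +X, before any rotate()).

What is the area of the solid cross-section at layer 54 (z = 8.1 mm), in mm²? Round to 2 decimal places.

At z = 8.1 mm: the cylinder is not intersected at this z (z outside [0, 8]); the cube at (7.5, 7.5) (footprint 13×8.5) is included at this height (area 110.50 mm²); the cube at (1, 12) (footprint 5.5×5.5) is included at this height (area 30.25 mm²); Merging all regions: the 2 present regions are separate (no shared area or edge), so areas and boundary lengths simply add and each stays a separate island — area = 140.75 mm². Overall, the cross-section has 2 separate islands. Net area = 140.75 mm².

140.75 mm²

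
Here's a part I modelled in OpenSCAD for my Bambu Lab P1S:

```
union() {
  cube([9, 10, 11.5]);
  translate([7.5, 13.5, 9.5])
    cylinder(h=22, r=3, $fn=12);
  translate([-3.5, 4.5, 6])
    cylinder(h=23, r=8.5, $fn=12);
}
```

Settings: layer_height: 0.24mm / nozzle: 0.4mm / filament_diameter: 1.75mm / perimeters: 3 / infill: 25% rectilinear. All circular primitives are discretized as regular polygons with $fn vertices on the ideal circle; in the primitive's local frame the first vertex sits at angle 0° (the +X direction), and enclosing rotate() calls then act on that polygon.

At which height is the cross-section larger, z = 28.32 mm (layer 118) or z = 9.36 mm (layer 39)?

layer 39 (z = 9.36 mm)

Layer 118 (z = 28.32): the cube is absent (z outside [0, 11.5]); the r=3 cylinder at (7.5, 13.5) gives a regular 12-gon of circumradius 3 (constant along its height) (area = (12/2)·3.000²·sin(360°/12) = 27.00 mm²); the cylinder at (-3.5, 4.5): section is a regular 12-gon, circumradius r=8.5 (area = (12/2)·8.500²·sin(360°/12) = 216.75 mm²); Combining (union): the 2 present regions are separate (no shared area or edge), so areas and boundary lengths simply add and each stays a separate island — area = 243.75 mm². So its area = 243.75 mm². Layer 39 (z = 9.36): the 9×10 cube contributes its full rectangle (area 90.00 mm²); the cylinder at (7.5, 13.5) does not reach this height (z outside [9.5, 31.5]); the r=8.5 cylinder at (-3.5, 4.5) contributes a regular 12-gon of circumradius 8.5 (area = (12/2)·8.500²·sin(360°/12) = 216.75 mm²); Taking the union: the regions partially overlap — summed areas 306.75 mm² minus the doubly-counted overlap 42.64 mm² gives 264.11 mm² — area = 264.11 mm². So its area = 264.11 mm². Layer 39 is larger (264.11 vs 243.75 mm²).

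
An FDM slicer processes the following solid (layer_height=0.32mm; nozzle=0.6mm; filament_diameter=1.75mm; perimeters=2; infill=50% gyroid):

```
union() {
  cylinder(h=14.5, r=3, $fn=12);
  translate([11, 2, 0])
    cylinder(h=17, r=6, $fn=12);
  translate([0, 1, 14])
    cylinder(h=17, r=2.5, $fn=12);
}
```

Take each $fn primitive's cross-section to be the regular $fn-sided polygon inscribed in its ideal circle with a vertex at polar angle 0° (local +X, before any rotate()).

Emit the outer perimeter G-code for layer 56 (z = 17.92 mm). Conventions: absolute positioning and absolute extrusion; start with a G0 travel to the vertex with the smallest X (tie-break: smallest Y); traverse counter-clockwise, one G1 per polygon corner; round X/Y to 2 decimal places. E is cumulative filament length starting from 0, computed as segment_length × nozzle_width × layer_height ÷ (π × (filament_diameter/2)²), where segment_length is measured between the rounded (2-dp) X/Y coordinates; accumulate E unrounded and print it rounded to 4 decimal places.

G0 X-2.50 Y1.00 Z17.92
G1 X-2.17 Y-0.25 E0.1032
G1 X-1.25 Y-1.17 E0.2071
G1 X0.00 Y-1.50 E0.3103
G1 X1.25 Y-1.17 E0.4135
G1 X2.17 Y-0.25 E0.5173
G1 X2.50 Y1.00 E0.6205
G1 X2.17 Y2.25 E0.7237
G1 X1.25 Y3.17 E0.8276
G1 X0.00 Y3.50 E0.9308
G1 X-1.25 Y3.17 E1.0340
G1 X-2.17 Y2.25 E1.1378
G1 X-2.50 Y1.00 E1.2410

At z = 17.92 mm: the cylinder does not reach this height (z outside [0, 14.5]); the cylinder at (11, 2) does not reach this height (z outside [0, 17]); the r=2.5 cylinder at (0, 1) contributes a regular 12-gon of circumradius 2.5; Merging all regions: only the r=2.5 cylinder at (0, 1) is present, so the union is just that shape — 1 connected region. The outline is a single polygon with 12 vertices. Extrusion per mm of travel: 0.6 × 0.32 / (π × 0.875²) = 0.079824. Accumulating E over each segment gives final E = 1.2410.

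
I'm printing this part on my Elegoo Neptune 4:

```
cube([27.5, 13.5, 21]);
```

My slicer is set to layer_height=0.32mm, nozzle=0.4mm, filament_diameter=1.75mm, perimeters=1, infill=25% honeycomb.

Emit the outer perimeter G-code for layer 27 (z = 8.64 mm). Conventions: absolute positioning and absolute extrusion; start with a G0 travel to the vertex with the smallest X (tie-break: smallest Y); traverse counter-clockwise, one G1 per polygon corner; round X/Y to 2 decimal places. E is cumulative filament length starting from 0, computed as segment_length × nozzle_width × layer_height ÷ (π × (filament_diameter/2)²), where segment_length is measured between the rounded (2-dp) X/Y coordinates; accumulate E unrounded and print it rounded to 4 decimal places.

G0 X0.00 Y0.00 Z8.64
G1 X27.50 Y0.00 E1.4634
G1 X27.50 Y13.50 E2.1819
G1 X0.00 Y13.50 E3.6453
G1 X0.00 Y0.00 E4.3637

At z = 8.64 mm: the 27.5×13.5 cube contributes its full rectangle. The outline is a single polygon with 4 vertices. Extrusion per mm of travel: 0.4 × 0.32 / (π × 0.875²) = 0.053216. Accumulating E over each segment gives final E = 4.3637.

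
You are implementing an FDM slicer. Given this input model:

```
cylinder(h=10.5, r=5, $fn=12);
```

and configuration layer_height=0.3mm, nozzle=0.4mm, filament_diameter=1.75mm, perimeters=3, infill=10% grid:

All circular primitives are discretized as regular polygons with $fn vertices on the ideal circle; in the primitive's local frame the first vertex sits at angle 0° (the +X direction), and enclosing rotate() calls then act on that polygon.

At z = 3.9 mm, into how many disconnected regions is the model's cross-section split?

At z = 3.9 mm: the cylinder: section is a regular 12-gon, circumradius r=5. The result has 1 disconnected region.

1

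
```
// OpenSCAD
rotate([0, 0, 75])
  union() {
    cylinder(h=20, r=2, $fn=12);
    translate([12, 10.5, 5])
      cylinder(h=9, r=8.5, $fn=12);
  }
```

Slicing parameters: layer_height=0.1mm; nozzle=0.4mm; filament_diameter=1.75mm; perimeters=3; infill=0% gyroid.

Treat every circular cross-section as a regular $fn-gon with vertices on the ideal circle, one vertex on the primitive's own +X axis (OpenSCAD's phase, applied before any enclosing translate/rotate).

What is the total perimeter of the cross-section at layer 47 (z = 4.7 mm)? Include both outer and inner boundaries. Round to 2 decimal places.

At z = 4.7 mm: the cylinder: section is a regular 12-gon, circumradius r=2 (perimeter = 2·12·2.000·sin(180°/12) = 12.42 mm); the cylinder at (12, 10.5) is absent (z outside [5, 14]); Taking the union: only the r=2 cylinder is present, so the union is just that shape — boundary = 12.42 mm; (rotated 75° about Z; rotation is an isometry so areas/perimeters/island counts are preserved). Overall, the cross-section is a single solid region. Total boundary length (outer) = 12.42 mm.

12.42 mm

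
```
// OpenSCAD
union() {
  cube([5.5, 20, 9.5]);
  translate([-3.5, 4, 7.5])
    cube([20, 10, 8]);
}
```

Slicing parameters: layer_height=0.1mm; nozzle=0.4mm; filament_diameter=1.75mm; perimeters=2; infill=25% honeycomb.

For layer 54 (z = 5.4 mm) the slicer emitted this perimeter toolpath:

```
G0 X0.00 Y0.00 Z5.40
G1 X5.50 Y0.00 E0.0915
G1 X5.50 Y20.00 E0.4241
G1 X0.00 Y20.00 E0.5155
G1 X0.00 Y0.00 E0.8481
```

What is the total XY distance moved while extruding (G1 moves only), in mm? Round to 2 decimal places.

Sum the Euclidean lengths of each G1 segment: total = 51.00 mm.

51.00 mm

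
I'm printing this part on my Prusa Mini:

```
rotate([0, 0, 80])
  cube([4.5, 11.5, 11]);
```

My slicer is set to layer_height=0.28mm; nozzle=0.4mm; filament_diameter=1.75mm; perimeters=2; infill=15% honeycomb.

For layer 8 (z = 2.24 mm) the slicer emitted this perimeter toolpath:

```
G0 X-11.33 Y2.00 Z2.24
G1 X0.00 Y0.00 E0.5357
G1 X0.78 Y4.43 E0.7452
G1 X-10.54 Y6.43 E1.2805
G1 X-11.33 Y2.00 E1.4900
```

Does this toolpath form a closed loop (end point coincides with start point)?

yes

Start point (G0): (-11.33, 2.00). End point (last G1): the path returns to the start — closed.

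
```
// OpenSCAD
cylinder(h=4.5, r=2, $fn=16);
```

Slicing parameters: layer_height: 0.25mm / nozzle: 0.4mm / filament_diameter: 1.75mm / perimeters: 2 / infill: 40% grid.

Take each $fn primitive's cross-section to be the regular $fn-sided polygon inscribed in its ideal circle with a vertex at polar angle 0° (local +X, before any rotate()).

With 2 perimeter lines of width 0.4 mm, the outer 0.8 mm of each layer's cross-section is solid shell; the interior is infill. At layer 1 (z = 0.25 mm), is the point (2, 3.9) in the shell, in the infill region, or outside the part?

outside

At z = 0.25 mm: the cylinder: section is a regular 16-gon, circumradius r=2. Overall, the cross-section is a single solid region. The nearest boundary edge runs (1.41, 1.41)→(0.77, 1.85); distance from the point to it = 2.39 mm. The point is not inside any of the regions above, so it lies outside the cross-section (2.39 mm from the nearest boundary).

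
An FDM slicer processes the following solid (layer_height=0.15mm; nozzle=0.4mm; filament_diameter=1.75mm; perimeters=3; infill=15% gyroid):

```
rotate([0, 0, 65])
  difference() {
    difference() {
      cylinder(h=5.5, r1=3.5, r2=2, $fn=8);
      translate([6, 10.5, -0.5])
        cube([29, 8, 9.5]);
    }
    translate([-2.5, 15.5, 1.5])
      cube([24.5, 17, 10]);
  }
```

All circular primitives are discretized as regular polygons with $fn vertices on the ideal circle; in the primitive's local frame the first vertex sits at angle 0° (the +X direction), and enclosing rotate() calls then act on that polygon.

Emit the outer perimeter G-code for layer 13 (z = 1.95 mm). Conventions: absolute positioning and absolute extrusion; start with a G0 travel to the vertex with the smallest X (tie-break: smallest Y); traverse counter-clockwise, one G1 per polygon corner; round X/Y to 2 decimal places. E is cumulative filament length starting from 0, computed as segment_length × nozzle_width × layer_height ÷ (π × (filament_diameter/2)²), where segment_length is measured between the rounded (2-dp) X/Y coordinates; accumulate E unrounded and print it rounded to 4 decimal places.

G0 X-2.79 Y-1.02 Z1.95
G1 X-1.25 Y-2.69 E0.0567
G1 X1.02 Y-2.79 E0.1133
G1 X2.69 Y-1.25 E0.1700
G1 X2.79 Y1.02 E0.2267
G1 X1.25 Y2.69 E0.2834
G1 X-1.02 Y2.79 E0.3400
G1 X-2.69 Y1.25 E0.3967
G1 X-2.79 Y-1.02 E0.4534

At z = 1.95 mm: the cone: at t=0.355 of its height the radius interpolates to r₁+(r₂−r₁)t = 2.968, giving a regular 8-gon of that circumradius; the cube at (6, 10.5) (footprint 29×8) is included at this height; After the difference (first − rest): starting from the cone, the 29×8 cube at (6, 10.5) misses the remaining region (no effect) — 1 connected region; the 24.5×17 cube at (-2.5, 15.5) contributes its full rectangle; Taking the first minus the rest: starting from that combined region, the 24.5×17 cube at (-2.5, 15.5) misses the remaining region (no effect) — 1 connected region; (whole slice rotated 65° about Z — lengths, areas and connectivity unchanged). The outline is a single polygon with 8 vertices. Extrusion per mm of travel: 0.4 × 0.15 / (π × 0.875²) = 0.024945. Accumulating E over each segment gives final E = 0.4534.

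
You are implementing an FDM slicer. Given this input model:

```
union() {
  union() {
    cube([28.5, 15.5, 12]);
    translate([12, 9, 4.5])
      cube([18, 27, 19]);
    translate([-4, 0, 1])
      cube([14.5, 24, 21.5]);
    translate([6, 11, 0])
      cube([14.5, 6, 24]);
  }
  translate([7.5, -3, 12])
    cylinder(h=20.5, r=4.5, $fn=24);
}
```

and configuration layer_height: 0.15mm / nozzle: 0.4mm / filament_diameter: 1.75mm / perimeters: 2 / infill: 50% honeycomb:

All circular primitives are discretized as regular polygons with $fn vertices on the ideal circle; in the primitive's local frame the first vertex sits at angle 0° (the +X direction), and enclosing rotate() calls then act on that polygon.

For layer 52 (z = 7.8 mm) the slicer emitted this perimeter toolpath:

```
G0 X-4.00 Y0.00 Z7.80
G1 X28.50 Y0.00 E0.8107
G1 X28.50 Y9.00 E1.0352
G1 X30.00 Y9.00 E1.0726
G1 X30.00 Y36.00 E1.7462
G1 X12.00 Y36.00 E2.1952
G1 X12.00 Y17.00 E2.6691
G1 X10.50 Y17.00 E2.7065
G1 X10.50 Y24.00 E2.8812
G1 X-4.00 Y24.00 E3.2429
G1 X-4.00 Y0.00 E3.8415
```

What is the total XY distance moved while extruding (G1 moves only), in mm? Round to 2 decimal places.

Sum the Euclidean lengths of each G1 segment: total = 154.00 mm.

154.00 mm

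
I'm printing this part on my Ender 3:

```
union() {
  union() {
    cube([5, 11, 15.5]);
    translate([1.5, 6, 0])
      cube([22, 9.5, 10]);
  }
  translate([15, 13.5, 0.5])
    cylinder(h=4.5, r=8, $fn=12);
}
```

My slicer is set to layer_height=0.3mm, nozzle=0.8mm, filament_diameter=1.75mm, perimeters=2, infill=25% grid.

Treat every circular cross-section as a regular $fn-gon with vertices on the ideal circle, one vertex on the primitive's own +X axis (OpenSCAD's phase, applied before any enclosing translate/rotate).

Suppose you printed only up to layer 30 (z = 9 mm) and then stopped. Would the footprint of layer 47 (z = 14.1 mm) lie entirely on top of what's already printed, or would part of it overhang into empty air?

Compare the two slices. At z = 9: the cube is present — its section is the full 5×11 rectangle (area 55.00 mm²); the cube at (1.5, 6) (footprint 22×9.5) is included at this height (area 209.00 mm²); Merging all regions: the regions partially overlap — summed areas 264.00 mm² minus the doubly-counted overlap 17.50 mm² gives 246.50 mm² — area = 246.50 mm²; the cylinder at (15, 13.5) does not reach this height (z outside [0.5, 5]); Taking the union: only the result so far is present, so the union is just that shape — area = 246.50 mm². At z = 14.1: the 5×11 cube contributes its full rectangle (area 55.00 mm²); the cube at (1.5, 6) is absent (z outside [0, 10]); Combining (union): only the 5×11 cube is present, so the union is just that shape — area = 55.00 mm²; the cylinder at (15, 13.5) does not reach this height (z outside [0.5, 5]); Combining (union): only that combined region is present, so the union is just that shape — area = 55.00 mm². Checking containment: the cross-section at z = 14.1 is a subset of the cross-section at z = 9.

entirely on top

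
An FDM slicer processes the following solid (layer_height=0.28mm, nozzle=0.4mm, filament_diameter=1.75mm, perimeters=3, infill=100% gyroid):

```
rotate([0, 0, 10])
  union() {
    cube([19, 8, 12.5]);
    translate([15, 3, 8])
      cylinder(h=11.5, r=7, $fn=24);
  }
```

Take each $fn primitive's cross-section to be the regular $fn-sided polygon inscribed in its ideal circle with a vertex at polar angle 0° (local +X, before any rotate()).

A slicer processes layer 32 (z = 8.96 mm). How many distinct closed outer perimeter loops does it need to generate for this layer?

1

At z = 8.96 mm: the cube is present — its section is the full 19×8 rectangle; the r=7 cylinder at (15, 3) contributes a regular 24-gon of circumradius 7; Taking the union: the regions partially overlap (shared area 83.73 mm²), so overlapping operands fuse into one piece — 1 connected region; (whole slice rotated 10° about Z — lengths, areas and connectivity unchanged). The result has 1 disconnected region.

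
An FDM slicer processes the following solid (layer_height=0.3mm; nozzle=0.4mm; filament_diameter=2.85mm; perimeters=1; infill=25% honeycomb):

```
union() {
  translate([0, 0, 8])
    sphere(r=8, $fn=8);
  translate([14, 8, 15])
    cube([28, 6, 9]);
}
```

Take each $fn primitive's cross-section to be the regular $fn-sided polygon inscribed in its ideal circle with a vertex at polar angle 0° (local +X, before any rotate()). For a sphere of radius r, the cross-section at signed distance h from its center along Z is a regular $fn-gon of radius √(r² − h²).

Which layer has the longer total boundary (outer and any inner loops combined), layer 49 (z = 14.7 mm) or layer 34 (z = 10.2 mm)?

Layer 49 (z = 14.7): the r=8 sphere contributes a regular 8-gon of circumradius √(8²−6.7²) = 4.371 (perimeter = 2·8·4.371·sin(180°/8) = 26.77 mm); the cube at (14, 8) is not intersected at this z (z outside [15, 24]); Taking the union: only the r=8 sphere is present, so the union is just that shape — boundary = 26.77 mm. So its perimeter = 26.77 mm. Layer 34 (z = 10.2): the r=8 sphere slices to a regular 8-gon of circumradius 7.692 (√(r²−h²) with h=2.2 from center) (perimeter = 2·8·7.692·sin(180°/8) = 47.09 mm); the cube at (14, 8) does not reach this height (z outside [15, 24]); Taking the union: only the r=8 sphere is present, so the union is just that shape — boundary = 47.09 mm. So its perimeter = 47.09 mm. Layer 34 is larger (47.09 vs 26.77 mm).

layer 34 (z = 10.2 mm)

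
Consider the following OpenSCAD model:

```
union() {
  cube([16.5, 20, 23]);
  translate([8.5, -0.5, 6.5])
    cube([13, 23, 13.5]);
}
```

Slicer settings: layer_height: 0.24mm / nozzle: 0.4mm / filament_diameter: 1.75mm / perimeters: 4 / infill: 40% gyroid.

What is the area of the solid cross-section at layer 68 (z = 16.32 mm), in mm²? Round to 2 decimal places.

469.00 mm²

At z = 16.32 mm: the cube is present — its section is the full 16.5×20 rectangle (area 330.00 mm²); the cube at (8.5, -0.5) (footprint 13×23) is included at this height (area 299.00 mm²); Taking the union: the regions partially overlap — summed areas 629.00 mm² minus the doubly-counted overlap 160.00 mm² gives 469.00 mm² — area = 469.00 mm². Overall, the cross-section is a single solid region. Net area = 469.00 mm².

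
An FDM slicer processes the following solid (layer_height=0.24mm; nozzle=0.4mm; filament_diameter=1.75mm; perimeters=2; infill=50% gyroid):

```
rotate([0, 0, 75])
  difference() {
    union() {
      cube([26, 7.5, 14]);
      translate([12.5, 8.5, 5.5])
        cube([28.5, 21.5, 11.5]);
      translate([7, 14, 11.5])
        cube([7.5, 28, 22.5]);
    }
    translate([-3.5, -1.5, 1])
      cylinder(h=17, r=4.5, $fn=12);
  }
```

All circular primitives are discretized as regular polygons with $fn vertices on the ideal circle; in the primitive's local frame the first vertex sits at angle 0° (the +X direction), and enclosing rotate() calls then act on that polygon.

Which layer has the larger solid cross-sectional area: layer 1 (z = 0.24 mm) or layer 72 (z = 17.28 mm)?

layer 72 (z = 17.28 mm)

Layer 1 (z = 0.24): the cube is present — its section is the full 26×7.5 rectangle (area 195.00 mm²); the cube at (12.5, 8.5) is absent (z outside [5.5, 17]); the cube at (7, 14) is not intersected at this z (z outside [11.5, 34]); Taking the union: only the 26×7.5 cube is present, so the union is just that shape — area = 195.00 mm²; the cylinder at (-3.5, -1.5) is not intersected at this z (z outside [1, 18]); After the difference (first − rest): none of the subtracted shapes is present at this height, so that combined region is unchanged — area = 195.00 mm²; (whole slice rotated 75° about Z — lengths, areas and connectivity unchanged). So its area = 195.00 mm². Layer 72 (z = 17.28): the cube does not reach this height (z outside [0, 14]); the cube at (12.5, 8.5) does not reach this height (z outside [5.5, 17]); the 7.5×28 cube at (7, 14) contributes its full rectangle (area 210.00 mm²); Combining (union): only the 7.5×28 cube at (7, 14) is present, so the union is just that shape — area = 210.00 mm²; the r=4.5 cylinder at (-3.5, -1.5) contributes a regular 12-gon of circumradius 4.5 (area = (12/2)·4.500²·sin(360°/12) = 60.75 mm²); Subtracting the remaining from the first: starting from that combined region (210.00 mm²), the r=4.5 cylinder at (-3.5, -1.5) misses the remaining region (no effect) — area = 210.00 mm²; (rotated 75° about Z; rotation is an isometry so areas/perimeters/island counts are preserved). So its area = 210.00 mm². Layer 72 is larger (210.00 vs 195.00 mm²).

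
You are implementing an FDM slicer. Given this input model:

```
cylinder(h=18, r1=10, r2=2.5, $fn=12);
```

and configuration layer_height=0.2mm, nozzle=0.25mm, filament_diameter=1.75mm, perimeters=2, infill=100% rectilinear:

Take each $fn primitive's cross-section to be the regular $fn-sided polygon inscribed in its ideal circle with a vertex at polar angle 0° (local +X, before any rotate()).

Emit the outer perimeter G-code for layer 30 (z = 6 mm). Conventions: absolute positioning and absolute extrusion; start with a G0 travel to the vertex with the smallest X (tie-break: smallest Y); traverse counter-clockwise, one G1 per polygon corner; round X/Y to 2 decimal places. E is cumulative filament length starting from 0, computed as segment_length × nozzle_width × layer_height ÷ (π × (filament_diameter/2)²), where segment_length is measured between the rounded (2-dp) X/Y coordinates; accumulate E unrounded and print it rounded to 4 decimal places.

G0 X-7.50 Y0.00 Z6.00
G1 X-6.50 Y-3.75 E0.0807
G1 X-3.75 Y-6.50 E0.1615
G1 X0.00 Y-7.50 E0.2422
G1 X3.75 Y-6.50 E0.3229
G1 X6.50 Y-3.75 E0.4037
G1 X7.50 Y0.00 E0.4844
G1 X6.50 Y3.75 E0.5651
G1 X3.75 Y6.50 E0.6459
G1 X0.00 Y7.50 E0.7266
G1 X-3.75 Y6.50 E0.8073
G1 X-6.50 Y3.75 E0.8881
G1 X-7.50 Y0.00 E0.9688

At z = 6 mm: the cone (r1=10→r2=2.5) has section circumradius 7.500 here — a regular 12-gon. The outline is a single polygon with 12 vertices. Extrusion per mm of travel: 0.25 × 0.2 / (π × 0.875²) = 0.020788. Accumulating E over each segment gives final E = 0.9688.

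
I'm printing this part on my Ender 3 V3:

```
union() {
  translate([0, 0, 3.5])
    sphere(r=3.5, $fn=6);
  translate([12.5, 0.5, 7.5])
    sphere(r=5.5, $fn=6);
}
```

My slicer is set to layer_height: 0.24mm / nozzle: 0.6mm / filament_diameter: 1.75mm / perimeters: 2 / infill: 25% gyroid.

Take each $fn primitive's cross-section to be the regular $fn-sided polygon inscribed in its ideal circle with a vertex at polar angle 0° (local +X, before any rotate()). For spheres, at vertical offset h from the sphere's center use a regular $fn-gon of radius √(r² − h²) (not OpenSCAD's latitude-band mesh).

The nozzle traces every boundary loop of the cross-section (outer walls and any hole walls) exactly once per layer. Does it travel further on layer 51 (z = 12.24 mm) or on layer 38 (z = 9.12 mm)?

Layer 51 (z = 12.24): the sphere is absent (|z−center|=8.740 > r=3.5); the r=5.5 sphere at (12.5, 0.5) slices to a regular 6-gon of circumradius 2.790 (√(r²−h²) with h=4.74 from center) (perimeter = 2·6·2.790·sin(180°/6) = 16.74 mm); Merging all regions: only the r=5.5 sphere at (12.5, 0.5) is present, so the union is just that shape — boundary = 16.74 mm. So its perimeter = 16.74 mm. Layer 38 (z = 9.12): the sphere does not reach this height (|z−center|=5.620 > r=3.5); the r=5.5 sphere at (12.5, 0.5) slices to a regular 6-gon of circumradius 5.256 (√(r²−h²) with h=1.62 from center) (perimeter = 2·6·5.256·sin(180°/6) = 31.54 mm); Merging all regions: only the r=5.5 sphere at (12.5, 0.5) is present, so the union is just that shape — boundary = 31.54 mm. So its perimeter = 31.54 mm. Layer 38 is larger (31.54 vs 16.74 mm).

layer 38 (z = 9.12 mm)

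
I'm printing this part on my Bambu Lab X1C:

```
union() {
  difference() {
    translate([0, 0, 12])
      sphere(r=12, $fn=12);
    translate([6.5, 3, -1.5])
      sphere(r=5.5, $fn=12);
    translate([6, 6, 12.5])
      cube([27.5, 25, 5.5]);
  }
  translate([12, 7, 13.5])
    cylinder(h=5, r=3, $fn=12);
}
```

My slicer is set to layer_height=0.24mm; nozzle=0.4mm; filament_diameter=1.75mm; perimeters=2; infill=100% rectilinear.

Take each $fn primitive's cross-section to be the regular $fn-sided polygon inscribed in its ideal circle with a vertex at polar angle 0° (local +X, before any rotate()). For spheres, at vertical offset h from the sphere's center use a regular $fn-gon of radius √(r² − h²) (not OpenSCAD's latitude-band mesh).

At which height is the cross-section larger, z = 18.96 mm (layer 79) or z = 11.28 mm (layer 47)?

Layer 79 (z = 18.96): the r=12 sphere contributes a regular 12-gon of circumradius √(12²−6.96²) = 9.775 (area = (12/2)·9.775²·sin(360°/12) = 286.68 mm²); the sphere at (6.5, 3) is not intersected at this z (|z−center|=20.460 > r=5.5); the cube at (6, 6) is not intersected at this z (z outside [12.5, 18]); Taking the first minus the rest: none of the subtracted shapes is present at this height, so the r=12 sphere is unchanged — area = 286.68 mm²; the cylinder at (12, 7) is absent (z outside [13.5, 18.5]); Combining (union): only the result so far is present, so the union is just that shape — area = 286.68 mm². So its area = 286.68 mm². Layer 47 (z = 11.28): the r=12 sphere slices to a regular 12-gon of circumradius 11.978 (√(r²−h²) with h=0.72 from center) (area = (12/2)·11.978²·sin(360°/12) = 430.44 mm²); the sphere at (6.5, 3) is absent (|z−center|=12.780 > r=5.5); the cube at (6, 6) does not reach this height (z outside [12.5, 18]); After the difference (first − rest): none of the subtracted shapes is present at this height, so the r=12 sphere is unchanged — area = 430.44 mm²; the cylinder at (12, 7) does not reach this height (z outside [13.5, 18.5]); Taking the union: only that combined region is present, so the union is just that shape — area = 430.44 mm². So its area = 430.44 mm². Layer 47 is larger (430.44 vs 286.68 mm²).

layer 47 (z = 11.28 mm)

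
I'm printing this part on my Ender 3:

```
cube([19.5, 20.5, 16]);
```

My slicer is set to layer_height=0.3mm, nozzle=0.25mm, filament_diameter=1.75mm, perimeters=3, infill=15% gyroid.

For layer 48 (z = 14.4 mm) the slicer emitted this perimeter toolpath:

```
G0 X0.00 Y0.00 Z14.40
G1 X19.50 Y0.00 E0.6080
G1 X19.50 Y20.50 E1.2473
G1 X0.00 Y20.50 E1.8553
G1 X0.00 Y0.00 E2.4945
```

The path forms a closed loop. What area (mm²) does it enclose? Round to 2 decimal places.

399.75 mm²

Apply the shoelace formula to the sequence of (X, Y) vertices; enclosed area = 399.75 mm².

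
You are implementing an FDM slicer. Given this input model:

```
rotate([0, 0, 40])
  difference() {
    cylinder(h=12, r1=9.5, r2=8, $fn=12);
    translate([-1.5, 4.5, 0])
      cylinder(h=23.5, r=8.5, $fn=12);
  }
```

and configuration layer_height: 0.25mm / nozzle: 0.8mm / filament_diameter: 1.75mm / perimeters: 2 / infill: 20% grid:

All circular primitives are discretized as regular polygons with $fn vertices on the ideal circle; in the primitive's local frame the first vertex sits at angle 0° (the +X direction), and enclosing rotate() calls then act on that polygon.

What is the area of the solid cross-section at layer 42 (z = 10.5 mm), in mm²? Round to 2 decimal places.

At z = 10.5 mm: the cone: at t=0.875 of its height the radius interpolates to r₁+(r₂−r₁)t = 8.188, giving a regular 12-gon of that circumradius (area = (12/2)·8.188²·sin(360°/12) = 201.11 mm²); the r=8.5 cylinder at (-1.5, 4.5) contributes a regular 12-gon of circumradius 8.5 (area = (12/2)·8.500²·sin(360°/12) = 216.75 mm²); Subtracting the remaining from the first: starting from the cone (201.11 mm²), the r=8.5 cylinder at (-1.5, 4.5) partially overlaps it — only the 132.43 mm² overlap (of its 216.75 mm²) is removed, clipping the outline — area = 68.67 mm²; (whole slice rotated 40° about Z — lengths, areas and connectivity unchanged). Overall, the cross-section is a single solid region. Net area = 68.67 mm².

68.67 mm²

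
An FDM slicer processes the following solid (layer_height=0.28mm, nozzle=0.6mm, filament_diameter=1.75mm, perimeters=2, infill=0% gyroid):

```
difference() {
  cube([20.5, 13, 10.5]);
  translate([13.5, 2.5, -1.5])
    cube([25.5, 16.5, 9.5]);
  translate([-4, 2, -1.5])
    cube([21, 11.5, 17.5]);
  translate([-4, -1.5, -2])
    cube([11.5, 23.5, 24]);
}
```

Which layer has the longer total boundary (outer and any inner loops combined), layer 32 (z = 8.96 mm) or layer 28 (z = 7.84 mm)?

Layer 32 (z = 8.96): the cube (footprint 20.5×13) is included at this height (perimeter 67.00 mm); the cube at (13.5, 2.5) does not reach this height (z outside [-1.5, 8]); the cube at (-4, 2) is present — its section is the full 21×11.5 rectangle (perimeter 65.00 mm); the 11.5×23.5 cube at (-4, -1.5) contributes its full rectangle (perimeter 70.00 mm); After the difference (first − rest): starting from the 20.5×13 cube, the 21×11.5 cube at (-4, 2) partially overlaps it — only the 187.00 mm² overlap (of its 241.50 mm²) is removed, clipping the outline; the 11.5×23.5 cube at (-4, -1.5) partially overlaps it — only the 15.00 mm² overlap (of its 270.25 mm²) is removed, clipping the outline — boundary = 52.00 mm. So its perimeter = 52.00 mm. Layer 28 (z = 7.84): the 20.5×13 cube contributes its full rectangle (perimeter 67.00 mm); the 25.5×16.5 cube at (13.5, 2.5) contributes its full rectangle (perimeter 84.00 mm); the 21×11.5 cube at (-4, 2) contributes its full rectangle (perimeter 65.00 mm); the cube at (-4, -1.5) (footprint 11.5×23.5) is included at this height (perimeter 70.00 mm); Taking the first minus the rest: starting from the 20.5×13 cube, the 25.5×16.5 cube at (13.5, 2.5) partially overlaps it — only the 73.50 mm² overlap (of its 420.75 mm²) is removed, clipping the outline; the 21×11.5 cube at (-4, 2) partially overlaps it — only the 150.25 mm² overlap (of its 241.50 mm²) is removed, clipping the outline; the 11.5×23.5 cube at (-4, -1.5) partially overlaps it — only the 15.00 mm² overlap (of its 270.25 mm²) is removed, clipping the outline — boundary = 31.00 mm. So its perimeter = 31.00 mm. Layer 32 is larger (52.00 vs 31.00 mm).

layer 32 (z = 8.96 mm)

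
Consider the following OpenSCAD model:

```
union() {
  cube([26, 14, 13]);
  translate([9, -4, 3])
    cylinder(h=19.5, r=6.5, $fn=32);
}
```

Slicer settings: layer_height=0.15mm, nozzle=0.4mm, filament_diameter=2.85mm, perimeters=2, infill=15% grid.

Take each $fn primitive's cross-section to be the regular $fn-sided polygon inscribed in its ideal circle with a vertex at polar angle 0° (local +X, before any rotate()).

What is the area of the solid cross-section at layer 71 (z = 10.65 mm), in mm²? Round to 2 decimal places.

478.26 mm²

At z = 10.65 mm: the cube is present — its section is the full 26×14 rectangle (area 364.00 mm²); the r=6.5 cylinder at (9, -4) gives a regular 32-gon of circumradius 6.5 (constant along its height) (area = (32/2)·6.500²·sin(360°/32) = 131.88 mm²); Merging all regions: the regions partially overlap — summed areas 495.88 mm² minus the doubly-counted overlap 17.62 mm² gives 478.26 mm² — area = 478.26 mm². Overall, the cross-section is a single solid region. Net area = 478.26 mm².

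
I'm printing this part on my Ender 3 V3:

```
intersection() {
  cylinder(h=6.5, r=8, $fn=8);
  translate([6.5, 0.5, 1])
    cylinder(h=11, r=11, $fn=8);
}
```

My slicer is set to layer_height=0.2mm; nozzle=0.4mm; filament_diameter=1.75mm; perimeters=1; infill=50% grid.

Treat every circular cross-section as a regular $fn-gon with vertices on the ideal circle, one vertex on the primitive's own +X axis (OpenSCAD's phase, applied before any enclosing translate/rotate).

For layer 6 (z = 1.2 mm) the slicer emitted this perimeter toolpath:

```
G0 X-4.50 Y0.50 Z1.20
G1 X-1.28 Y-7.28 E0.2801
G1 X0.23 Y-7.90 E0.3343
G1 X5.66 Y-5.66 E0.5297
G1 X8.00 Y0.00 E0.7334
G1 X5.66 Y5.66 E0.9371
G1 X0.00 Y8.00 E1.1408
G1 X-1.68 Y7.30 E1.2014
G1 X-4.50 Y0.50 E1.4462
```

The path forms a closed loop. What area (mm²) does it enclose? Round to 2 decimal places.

134.94 mm²

Apply the shoelace formula to the sequence of (X, Y) vertices; enclosed area = 134.94 mm².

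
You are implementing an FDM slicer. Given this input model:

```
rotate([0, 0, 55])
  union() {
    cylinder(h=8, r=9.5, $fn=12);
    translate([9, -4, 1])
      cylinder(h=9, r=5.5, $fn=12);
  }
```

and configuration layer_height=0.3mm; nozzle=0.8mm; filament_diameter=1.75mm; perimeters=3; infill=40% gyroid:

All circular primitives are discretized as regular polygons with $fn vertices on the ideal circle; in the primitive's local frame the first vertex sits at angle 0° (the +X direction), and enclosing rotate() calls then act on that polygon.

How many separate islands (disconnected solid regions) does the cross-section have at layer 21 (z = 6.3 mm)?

1

At z = 6.3 mm: the cylinder: section is a regular 12-gon, circumradius r=9.5; the r=5.5 cylinder at (9, -4) gives a regular 12-gon of circumradius 5.5 (constant along its height); Merging all regions: the regions partially overlap (shared area 34.04 mm²), so overlapping operands fuse into one piece — 1 connected region; (whole slice rotated 55° about Z — lengths, areas and connectivity unchanged). Overall, the cross-section is a single solid region. Island count = 1.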